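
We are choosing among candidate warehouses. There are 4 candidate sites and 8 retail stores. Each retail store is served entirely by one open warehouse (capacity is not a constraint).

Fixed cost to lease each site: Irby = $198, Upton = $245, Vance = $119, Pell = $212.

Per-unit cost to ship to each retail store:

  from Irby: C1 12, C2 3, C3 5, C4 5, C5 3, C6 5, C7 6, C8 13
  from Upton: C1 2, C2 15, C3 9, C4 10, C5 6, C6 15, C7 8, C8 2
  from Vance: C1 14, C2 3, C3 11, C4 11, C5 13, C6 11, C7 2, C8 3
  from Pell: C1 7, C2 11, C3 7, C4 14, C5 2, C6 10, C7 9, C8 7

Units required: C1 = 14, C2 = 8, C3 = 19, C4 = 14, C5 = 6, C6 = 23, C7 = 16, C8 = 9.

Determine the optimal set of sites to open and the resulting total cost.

Open Irby and Vance; minimum total cost 866.

For any fixed open set, each retail store goes to its cheapest open site; total = fixed + service.
{Irby, Vance}: C1→Irby 12·14=168, C2→Irby 3·8=24, C3→Irby 5·19=95, C4→Irby 5·14=70, C5→Irby 3·6=18, C6→Irby 5·23=115, C7→Vance 2·16=32, C8→Vance 3·9=27. Service 549; fixed 317; total 866.
{Irby}: C1→Irby 12·14=168, C2→Irby 3·8=24, C3→Irby 5·19=95, C4→Irby 5·14=70, C5→Irby 3·6=18, C6→Irby 5·23=115, C7→Irby 6·16=96, C8→Irby 13·9=117. Service 703; fixed 198; total 901.
{Irby, Upton}: C1→Upton 2·14=28, C2→Irby 3·8=24, C3→Irby 5·19=95, C4→Irby 5·14=70, C5→Irby 3·6=18, C6→Irby 5·23=115, C7→Irby 6·16=96, C8→Upton 2·9=18. Service 464; fixed 443; total 907.
{Irby, Upton, Vance, Pell}: service 394 + fixed 774 = 1168
No other subset beats 866.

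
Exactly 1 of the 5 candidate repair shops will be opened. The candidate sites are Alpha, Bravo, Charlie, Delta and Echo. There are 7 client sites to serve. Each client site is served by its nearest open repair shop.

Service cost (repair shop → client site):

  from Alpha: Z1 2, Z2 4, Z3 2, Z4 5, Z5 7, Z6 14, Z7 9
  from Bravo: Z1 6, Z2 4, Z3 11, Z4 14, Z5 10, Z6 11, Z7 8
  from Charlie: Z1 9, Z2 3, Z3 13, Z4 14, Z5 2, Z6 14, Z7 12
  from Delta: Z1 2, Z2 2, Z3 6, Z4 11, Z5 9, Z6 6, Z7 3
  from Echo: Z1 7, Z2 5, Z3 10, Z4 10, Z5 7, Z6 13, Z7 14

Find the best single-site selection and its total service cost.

Choose Delta only; total service cost 39.

With exactly 1 open, each client site uses its cheapest among the chosen.
{Delta}: Z1→Delta 2, Z2→Delta 2, Z3→Delta 6, Z4→Delta 11, Z5→Delta 9, Z6→Delta 6, Z7→Delta 3. Service cost 39.
{Alpha}: service cost 43
{Bravo}: service cost 64
Among all 5 size-1 choices, {Delta} is lowest.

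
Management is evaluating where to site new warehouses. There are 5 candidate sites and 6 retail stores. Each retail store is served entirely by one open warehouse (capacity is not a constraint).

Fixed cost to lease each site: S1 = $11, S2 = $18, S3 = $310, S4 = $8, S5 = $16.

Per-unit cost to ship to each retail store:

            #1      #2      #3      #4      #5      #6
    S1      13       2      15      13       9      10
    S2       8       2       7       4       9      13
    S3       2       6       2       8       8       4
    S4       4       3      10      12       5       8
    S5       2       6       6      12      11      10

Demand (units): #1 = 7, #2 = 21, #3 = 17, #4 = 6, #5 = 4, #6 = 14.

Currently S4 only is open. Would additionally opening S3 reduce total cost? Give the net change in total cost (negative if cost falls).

Current service cost with {S4}: 465.
Adding S3: each retail store re-picks its cheapest; new service cost 235, saving 230.
Extra fixed cost: 310. Net change = 310 − 230 = 80.
(Totals: 473 → 553.)

No — net change +80 (cost rises by 80).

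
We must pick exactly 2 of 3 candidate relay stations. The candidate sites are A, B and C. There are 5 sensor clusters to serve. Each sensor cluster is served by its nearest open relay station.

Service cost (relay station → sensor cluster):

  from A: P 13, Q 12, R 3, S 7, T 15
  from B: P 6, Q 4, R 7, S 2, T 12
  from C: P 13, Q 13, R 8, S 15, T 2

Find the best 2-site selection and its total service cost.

Choose B and C; total service cost 21.

With exactly 2 open, each sensor cluster uses its cheapest among the chosen.
{B, C}: P→B 6, Q→B 4, R→B 7, S→B 2, T→C 2. Service cost 21.
{A, B}: service cost 27
{A, C}: service cost 37
Among all 3 size-2 choices, {B, C} is lowest.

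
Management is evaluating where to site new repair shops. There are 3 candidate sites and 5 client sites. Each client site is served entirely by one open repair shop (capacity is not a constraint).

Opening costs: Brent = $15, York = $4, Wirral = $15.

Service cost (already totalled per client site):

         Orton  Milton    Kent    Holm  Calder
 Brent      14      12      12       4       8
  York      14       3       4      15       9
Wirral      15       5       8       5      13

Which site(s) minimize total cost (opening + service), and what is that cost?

For any fixed open set, each client site goes to its cheapest open site; total = fixed + service.
{York}: Orton→York 14, Milton→York 3, Kent→York 4, Holm→York 15, Calder→York 9. Service 45; fixed 4; total 49.
{Brent, York}: service 33 + fixed 19 = 52
{York, Wirral}: service 35 + fixed 19 = 54
{Brent, York, Wirral}: Orton→Brent 14, Milton→York 3, Kent→York 4, Holm→Brent 4, Calder→Brent 8. Service 33; fixed 34; total 67.
(All 7 nonempty subsets were checked; York only is lowest.)

Open York only; minimum total cost 49.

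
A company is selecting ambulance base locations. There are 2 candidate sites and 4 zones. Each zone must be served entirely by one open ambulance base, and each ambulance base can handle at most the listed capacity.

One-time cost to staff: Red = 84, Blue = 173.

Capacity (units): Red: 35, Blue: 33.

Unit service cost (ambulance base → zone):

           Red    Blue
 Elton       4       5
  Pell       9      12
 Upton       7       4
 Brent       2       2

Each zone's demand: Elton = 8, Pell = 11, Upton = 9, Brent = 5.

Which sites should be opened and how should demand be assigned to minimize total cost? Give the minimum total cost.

Minimum total cost: 288

Open {Red}: Elton→Red 4·8=32, Pell→Red 9·11=99, Upton→Red 7·9=63, Brent→Red 2·5=10.
Loads: Red carries 33/35. Service 204; fixed 84; total 288.
Next best feasible plan costs 391.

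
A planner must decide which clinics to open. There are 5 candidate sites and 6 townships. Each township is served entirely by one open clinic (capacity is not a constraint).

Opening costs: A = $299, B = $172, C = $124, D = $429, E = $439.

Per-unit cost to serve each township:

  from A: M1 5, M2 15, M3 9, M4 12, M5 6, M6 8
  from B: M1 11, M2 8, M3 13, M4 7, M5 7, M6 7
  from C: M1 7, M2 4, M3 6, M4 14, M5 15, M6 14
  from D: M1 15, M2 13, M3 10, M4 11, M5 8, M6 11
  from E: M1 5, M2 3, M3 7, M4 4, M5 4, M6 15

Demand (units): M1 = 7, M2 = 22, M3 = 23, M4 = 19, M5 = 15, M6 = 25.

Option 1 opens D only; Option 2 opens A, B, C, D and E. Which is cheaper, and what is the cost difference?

Option 1 is cheaper by 359.

Option 1: {D}: M1→D 15·7=105, M2→D 13·22=286, M3→D 10·23=230, M4→D 11·19=209, M5→D 8·15=120, M6→D 11·25=275. Service 1225; fixed 429; total 1654.
Option 2: {A, B, C, D, E}: M1→A 5·7=35, M2→E 3·22=66, M3→C 6·23=138, M4→E 4·19=76, M5→E 4·15=60, M6→B 7·25=175. Service 550; fixed 1463; total 2013.
Difference: |1654 − 2013| = 359.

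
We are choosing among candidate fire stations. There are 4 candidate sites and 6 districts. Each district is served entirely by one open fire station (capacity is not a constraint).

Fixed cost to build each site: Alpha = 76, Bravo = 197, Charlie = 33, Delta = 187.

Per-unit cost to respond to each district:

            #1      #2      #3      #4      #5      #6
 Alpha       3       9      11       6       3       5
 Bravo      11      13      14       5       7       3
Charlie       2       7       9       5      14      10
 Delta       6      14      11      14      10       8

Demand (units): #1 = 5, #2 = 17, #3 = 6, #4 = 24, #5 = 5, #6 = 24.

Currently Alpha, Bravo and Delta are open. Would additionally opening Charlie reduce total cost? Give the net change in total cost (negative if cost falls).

Current service cost with {Alpha, Bravo, Delta}: 441.
Adding Charlie: each district re-picks its cheapest; new service cost 390, saving 51.
Extra fixed cost: 33. Net change = 33 − 51 = -18.
(Totals: 901 → 883.)

Yes — net change −18 (cost falls by 18).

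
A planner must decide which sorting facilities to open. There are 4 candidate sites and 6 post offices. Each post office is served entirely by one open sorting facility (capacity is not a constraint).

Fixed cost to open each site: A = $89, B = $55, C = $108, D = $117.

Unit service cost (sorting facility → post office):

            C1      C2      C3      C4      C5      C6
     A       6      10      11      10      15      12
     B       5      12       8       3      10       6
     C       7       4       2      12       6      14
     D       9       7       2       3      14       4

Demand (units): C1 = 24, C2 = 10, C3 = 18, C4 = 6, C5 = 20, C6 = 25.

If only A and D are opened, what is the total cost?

Each post office is assigned to its cheapest site among the open ones.
{A, D}: C1→A 6·24=144, C2→D 7·10=70, C3→D 2·18=36, C4→D 3·6=18, C5→D 14·20=280, C6→D 4·25=100. Service 648; fixed 206; total 854.

Total cost: 854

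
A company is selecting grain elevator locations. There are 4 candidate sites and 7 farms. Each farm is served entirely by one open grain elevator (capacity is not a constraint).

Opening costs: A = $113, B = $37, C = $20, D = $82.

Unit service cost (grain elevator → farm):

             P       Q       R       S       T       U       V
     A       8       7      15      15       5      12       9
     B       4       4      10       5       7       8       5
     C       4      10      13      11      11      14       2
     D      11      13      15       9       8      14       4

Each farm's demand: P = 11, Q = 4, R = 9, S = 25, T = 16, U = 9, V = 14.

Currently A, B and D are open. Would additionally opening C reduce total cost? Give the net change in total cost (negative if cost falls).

Yes — net change −8 (cost falls by 8).

Current service cost with {A, B, D}: 483.
Adding C: each farm re-picks its cheapest; new service cost 455, saving 28.
Extra fixed cost: 20. Net change = 20 − 28 = -8.
(Totals: 715 → 707.)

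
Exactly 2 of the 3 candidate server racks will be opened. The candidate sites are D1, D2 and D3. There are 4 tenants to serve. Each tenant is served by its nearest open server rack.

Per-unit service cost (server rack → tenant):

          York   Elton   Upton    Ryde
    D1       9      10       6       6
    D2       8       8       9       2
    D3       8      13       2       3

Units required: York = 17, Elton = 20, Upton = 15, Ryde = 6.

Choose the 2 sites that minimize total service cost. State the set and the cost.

Choose D2 and D3; total service cost 338.

With exactly 2 open, each tenant uses its cheapest among the chosen.
{D2, D3}: York→D2 8·17=136, Elton→D2 8·20=160, Upton→D3 2·15=30, Ryde→D2 2·6=12. Service cost 338.
{D1, D3}: service cost 384
{D1, D2}: service cost 398
Among all 3 size-2 choices, {D2, D3} is lowest.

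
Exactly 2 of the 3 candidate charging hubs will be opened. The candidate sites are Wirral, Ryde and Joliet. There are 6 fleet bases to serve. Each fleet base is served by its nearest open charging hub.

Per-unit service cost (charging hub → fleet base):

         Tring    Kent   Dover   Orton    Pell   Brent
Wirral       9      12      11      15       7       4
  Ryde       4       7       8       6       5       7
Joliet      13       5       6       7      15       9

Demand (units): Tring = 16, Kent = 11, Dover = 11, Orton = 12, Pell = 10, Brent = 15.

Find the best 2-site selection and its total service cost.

Choose Wirral and Ryde; total service cost 411.

With exactly 2 open, each fleet base uses its cheapest among the chosen.
{Wirral, Ryde}: Tring→Ryde 4·16=64, Kent→Ryde 7·11=77, Dover→Ryde 8·11=88, Orton→Ryde 6·12=72, Pell→Ryde 5·10=50, Brent→Wirral 4·15=60. Service cost 411.
{Ryde, Joliet}: service cost 412
{Wirral, Joliet}: service cost 479
Among all 3 size-2 choices, {Wirral, Ryde} is lowest.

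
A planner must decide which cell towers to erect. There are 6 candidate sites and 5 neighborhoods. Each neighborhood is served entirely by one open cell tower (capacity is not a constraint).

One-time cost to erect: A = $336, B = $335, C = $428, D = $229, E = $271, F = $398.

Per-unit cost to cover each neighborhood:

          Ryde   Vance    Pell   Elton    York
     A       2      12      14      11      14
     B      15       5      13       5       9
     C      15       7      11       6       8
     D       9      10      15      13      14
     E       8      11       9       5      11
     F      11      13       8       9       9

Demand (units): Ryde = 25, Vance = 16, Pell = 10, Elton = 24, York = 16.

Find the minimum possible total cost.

Minimum total cost: 1033

For any fixed open set, each neighborhood goes to its cheapest open site; total = fixed + service.
{E}: Ryde→E 8·25=200, Vance→E 11·16=176, Pell→E 9·10=90, Elton→E 5·24=120, York→E 11·16=176. Service 762; fixed 271; total 1033.
{B}: service 849 + fixed 335 = 1184
{A, B}: service 524 + fixed 671 = 1195
{A, B, C, D, E, F}: service 458 + fixed 1997 = 2455
No other subset beats 1033.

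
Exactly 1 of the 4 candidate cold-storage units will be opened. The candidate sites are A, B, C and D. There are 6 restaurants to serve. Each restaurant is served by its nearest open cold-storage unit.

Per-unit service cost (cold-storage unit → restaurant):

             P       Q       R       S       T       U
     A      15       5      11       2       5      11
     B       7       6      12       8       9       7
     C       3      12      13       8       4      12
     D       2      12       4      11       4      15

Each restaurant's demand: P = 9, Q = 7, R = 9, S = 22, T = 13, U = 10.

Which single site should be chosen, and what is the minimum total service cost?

Choose A only; total service cost 488.

With exactly 1 open, each restaurant uses its cheapest among the chosen.
{A}: P→A 15·9=135, Q→A 5·7=35, R→A 11·9=99, S→A 2·22=44, T→A 5·13=65, U→A 11·10=110. Service cost 488.
{B}: service cost 576
{C}: service cost 576
Among all 4 size-1 choices, {A} is lowest.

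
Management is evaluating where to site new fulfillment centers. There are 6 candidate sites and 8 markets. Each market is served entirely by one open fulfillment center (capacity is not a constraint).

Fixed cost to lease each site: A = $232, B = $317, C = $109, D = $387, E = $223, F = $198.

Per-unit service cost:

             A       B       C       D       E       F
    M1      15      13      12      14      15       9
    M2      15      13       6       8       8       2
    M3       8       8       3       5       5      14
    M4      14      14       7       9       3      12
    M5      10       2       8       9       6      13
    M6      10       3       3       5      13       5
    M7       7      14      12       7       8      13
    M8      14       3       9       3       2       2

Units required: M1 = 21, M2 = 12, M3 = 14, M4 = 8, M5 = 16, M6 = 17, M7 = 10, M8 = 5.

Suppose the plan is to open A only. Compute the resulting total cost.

Total cost: 1421

Each market is assigned to its cheapest site among the open ones.
{A}: M1→A 15·21=315, M2→A 15·12=180, M3→A 8·14=112, M4→A 14·8=112, M5→A 10·16=160, M6→A 10·17=170, M7→A 7·10=70, M8→A 14·5=70. Service 1189; fixed 232; total 1421.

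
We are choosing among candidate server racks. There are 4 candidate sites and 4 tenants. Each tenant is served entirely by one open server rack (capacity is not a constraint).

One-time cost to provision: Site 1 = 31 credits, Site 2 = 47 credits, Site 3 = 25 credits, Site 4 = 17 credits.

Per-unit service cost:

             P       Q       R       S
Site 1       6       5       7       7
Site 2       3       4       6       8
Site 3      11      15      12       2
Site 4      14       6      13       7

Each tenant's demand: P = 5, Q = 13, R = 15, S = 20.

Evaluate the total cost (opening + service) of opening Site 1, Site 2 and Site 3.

Total cost: 300

Each tenant is assigned to its cheapest site among the open ones.
{Site 1, Site 2, Site 3}: P→Site 2 3·5=15, Q→Site 2 4·13=52, R→Site 2 6·15=90, S→Site 3 2·20=40. Service 197; fixed 103; total 300.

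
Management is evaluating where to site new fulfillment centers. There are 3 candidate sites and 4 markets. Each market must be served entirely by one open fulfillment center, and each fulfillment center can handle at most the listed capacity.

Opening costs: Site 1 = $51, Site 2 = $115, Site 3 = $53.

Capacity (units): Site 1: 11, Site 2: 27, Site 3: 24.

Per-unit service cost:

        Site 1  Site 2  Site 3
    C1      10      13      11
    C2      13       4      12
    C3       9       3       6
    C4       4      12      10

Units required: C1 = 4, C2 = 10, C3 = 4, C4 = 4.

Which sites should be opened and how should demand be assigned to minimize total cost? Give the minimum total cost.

Open {Site 2}: C1→Site 2 13·4=52, C2→Site 2 4·10=40, C3→Site 2 3·4=12, C4→Site 2 12·4=48.
Loads: Site 2 carries 22/27. Service 152; fixed 115; total 267.
Next best feasible plan costs 274.

Minimum total cost: 267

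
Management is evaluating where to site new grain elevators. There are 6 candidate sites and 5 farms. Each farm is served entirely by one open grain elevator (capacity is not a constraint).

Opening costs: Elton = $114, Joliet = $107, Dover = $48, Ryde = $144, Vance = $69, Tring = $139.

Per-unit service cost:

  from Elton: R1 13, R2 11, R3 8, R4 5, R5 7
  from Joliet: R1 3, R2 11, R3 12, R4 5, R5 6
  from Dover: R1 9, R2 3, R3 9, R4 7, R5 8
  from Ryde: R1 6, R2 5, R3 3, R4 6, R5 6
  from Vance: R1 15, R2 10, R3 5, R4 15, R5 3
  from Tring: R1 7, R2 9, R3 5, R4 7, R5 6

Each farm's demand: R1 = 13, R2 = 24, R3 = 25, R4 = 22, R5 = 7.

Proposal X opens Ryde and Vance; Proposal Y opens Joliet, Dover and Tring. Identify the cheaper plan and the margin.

Proposal X is cheaper by 43.

Proposal X: {Ryde, Vance}: R1→Ryde 6·13=78, R2→Ryde 5·24=120, R3→Ryde 3·25=75, R4→Ryde 6·22=132, R5→Vance 3·7=21. Service 426; fixed 213; total 639.
Proposal Y: {Joliet, Dover, Tring}: R1→Joliet 3·13=39, R2→Dover 3·24=72, R3→Tring 5·25=125, R4→Joliet 5·22=110, R5→Joliet 6·7=42. Service 388; fixed 294; total 682.
Difference: |639 − 682| = 43.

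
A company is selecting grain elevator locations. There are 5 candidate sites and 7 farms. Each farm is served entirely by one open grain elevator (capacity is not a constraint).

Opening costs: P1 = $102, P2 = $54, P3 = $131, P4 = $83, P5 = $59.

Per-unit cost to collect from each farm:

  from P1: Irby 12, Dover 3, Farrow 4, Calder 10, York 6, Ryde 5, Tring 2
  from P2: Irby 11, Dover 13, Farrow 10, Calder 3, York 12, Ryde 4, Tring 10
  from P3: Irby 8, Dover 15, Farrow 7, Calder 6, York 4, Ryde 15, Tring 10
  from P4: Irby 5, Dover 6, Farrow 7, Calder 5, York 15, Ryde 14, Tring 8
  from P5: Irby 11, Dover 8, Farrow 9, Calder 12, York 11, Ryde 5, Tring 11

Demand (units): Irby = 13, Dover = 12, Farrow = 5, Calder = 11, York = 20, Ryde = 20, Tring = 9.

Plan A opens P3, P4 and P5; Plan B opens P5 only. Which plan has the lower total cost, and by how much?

Plan A: {P3, P4, P5}: Irby→P4 5·13=65, Dover→P4 6·12=72, Farrow→P3 7·5=35, Calder→P4 5·11=55, York→P3 4·20=80, Ryde→P5 5·20=100, Tring→P4 8·9=72. Service 479; fixed 273; total 752.
Plan B: {P5}: Irby→P5 11·13=143, Dover→P5 8·12=96, Farrow→P5 9·5=45, Calder→P5 12·11=132, York→P5 11·20=220, Ryde→P5 5·20=100, Tring→P5 11·9=99. Service 835; fixed 59; total 894.
Difference: |752 − 894| = 142.

Plan A is cheaper by 142.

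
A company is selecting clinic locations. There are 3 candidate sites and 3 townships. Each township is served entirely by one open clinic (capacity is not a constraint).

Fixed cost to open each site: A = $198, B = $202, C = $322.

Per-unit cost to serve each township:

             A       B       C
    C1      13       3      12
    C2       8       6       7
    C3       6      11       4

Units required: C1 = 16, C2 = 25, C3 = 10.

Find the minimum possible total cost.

Minimum total cost: 510

For any fixed open set, each township goes to its cheapest open site; total = fixed + service.
{B}: C1→B 3·16=48, C2→B 6·25=150, C3→B 11·10=110. Service 308; fixed 202; total 510.
{A, B}: C1→B 3·16=48, C2→B 6·25=150, C3→A 6·10=60. Service 258; fixed 400; total 658.
{A}: service 468 + fixed 198 = 666
{A, B, C}: C1→B 3·16=48, C2→B 6·25=150, C3→C 4·10=40. Service 238; fixed 722; total 960.
No other subset beats 510.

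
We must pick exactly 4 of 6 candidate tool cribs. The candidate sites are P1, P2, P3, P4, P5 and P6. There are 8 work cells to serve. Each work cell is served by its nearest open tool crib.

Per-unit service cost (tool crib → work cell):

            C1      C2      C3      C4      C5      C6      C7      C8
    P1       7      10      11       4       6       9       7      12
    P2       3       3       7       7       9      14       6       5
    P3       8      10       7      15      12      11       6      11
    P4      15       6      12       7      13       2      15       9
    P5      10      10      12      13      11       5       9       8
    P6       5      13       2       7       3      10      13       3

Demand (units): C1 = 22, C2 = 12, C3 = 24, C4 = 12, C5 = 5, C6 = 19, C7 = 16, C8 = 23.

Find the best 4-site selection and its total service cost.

Choose P1, P2, P4 and P6; total service cost 416.

With exactly 4 open, each work cell uses its cheapest among the chosen.
{P1, P2, P4, P6}: C1→P2 3·22=66, C2→P2 3·12=36, C3→P6 2·24=48, C4→P1 4·12=48, C5→P6 3·5=15, C6→P4 2·19=38, C7→P2 6·16=96, C8→P6 3·23=69. Service cost 416.
{P2, P3, P4, P6}: service cost 452
{P2, P4, P5, P6}: service cost 452
Among all 15 size-4 choices, {P1, P2, P4, P6} is lowest.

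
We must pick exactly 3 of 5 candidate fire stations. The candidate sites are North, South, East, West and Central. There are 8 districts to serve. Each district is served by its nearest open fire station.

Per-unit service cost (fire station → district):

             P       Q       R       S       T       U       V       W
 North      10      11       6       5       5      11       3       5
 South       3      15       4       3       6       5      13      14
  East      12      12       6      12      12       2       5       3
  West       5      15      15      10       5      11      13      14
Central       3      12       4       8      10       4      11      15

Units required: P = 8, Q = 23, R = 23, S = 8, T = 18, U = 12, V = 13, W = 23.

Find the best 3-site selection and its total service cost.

With exactly 3 open, each district uses its cheapest among the chosen.
{North, South, East}: P→South 3·8=24, Q→North 11·23=253, R→South 4·23=92, S→South 3·8=24, T→North 5·18=90, U→East 2·12=24, V→North 3·13=39, W→East 3·23=69. Service cost 615.
{North, East, Central}: service cost 631
{South, East, West}: service cost 664
Among all 10 size-3 choices, {North, South, East} is lowest.

Choose North, South and East; total service cost 615.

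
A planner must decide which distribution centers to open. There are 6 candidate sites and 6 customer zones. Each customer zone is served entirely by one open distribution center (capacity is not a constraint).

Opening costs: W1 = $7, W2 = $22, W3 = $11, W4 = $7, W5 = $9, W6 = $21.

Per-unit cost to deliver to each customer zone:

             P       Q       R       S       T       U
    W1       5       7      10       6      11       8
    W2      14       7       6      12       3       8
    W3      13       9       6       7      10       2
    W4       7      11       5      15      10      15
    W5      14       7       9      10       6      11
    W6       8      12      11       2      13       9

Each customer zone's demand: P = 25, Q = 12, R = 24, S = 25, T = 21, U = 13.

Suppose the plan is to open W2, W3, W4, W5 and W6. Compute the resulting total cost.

Each customer zone is assigned to its cheapest site among the open ones.
{W2, W3, W4, W5, W6}: P→W4 7·25=175, Q→W2 7·12=84, R→W4 5·24=120, S→W6 2·25=50, T→W2 3·21=63, U→W3 2·13=26. Service 518; fixed 70; total 588.

Total cost: 588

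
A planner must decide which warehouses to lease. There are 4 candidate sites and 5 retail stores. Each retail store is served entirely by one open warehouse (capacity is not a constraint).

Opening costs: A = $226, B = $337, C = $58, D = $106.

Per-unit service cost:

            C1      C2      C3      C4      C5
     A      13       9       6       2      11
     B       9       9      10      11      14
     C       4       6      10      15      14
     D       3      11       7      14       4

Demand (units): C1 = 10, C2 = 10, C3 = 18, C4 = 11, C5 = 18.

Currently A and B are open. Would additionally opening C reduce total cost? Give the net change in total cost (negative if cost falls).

Current service cost with {A, B}: 508.
Adding C: each retail store re-picks its cheapest; new service cost 428, saving 80.
Extra fixed cost: 58. Net change = 58 − 80 = -22.
(Totals: 1071 → 1049.)

Yes — net change −22 (cost falls by 22).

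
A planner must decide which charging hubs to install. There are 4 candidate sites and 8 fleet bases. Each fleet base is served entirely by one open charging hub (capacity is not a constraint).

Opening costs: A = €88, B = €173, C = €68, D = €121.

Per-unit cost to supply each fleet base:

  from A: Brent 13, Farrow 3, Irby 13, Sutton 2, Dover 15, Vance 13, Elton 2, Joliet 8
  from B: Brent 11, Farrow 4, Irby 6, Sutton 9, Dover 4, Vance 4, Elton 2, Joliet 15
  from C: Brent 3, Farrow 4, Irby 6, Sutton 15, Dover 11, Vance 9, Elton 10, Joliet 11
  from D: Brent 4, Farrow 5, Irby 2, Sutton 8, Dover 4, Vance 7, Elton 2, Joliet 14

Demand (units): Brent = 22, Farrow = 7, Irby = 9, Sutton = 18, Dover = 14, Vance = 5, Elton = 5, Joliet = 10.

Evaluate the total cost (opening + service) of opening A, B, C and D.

Total cost: 757

Each fleet base is assigned to its cheapest site among the open ones.
{A, B, C, D}: Brent→C 3·22=66, Farrow→A 3·7=21, Irby→D 2·9=18, Sutton→A 2·18=36, Dover→B 4·14=56, Vance→B 4·5=20, Elton→A 2·5=10, Joliet→A 8·10=80. Service 307; fixed 450; total 757.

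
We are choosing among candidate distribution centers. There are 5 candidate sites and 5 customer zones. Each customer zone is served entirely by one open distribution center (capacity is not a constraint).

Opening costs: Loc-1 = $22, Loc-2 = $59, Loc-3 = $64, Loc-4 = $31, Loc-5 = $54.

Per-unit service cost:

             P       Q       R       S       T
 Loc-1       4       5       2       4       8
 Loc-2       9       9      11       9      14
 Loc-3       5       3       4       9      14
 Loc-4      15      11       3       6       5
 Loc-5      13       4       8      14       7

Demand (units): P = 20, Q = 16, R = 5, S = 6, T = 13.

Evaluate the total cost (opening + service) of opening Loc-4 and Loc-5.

Total cost: 525

Each customer zone is assigned to its cheapest site among the open ones.
{Loc-4, Loc-5}: P→Loc-5 13·20=260, Q→Loc-5 4·16=64, R→Loc-4 3·5=15, S→Loc-4 6·6=36, T→Loc-4 5·13=65. Service 440; fixed 85; total 525.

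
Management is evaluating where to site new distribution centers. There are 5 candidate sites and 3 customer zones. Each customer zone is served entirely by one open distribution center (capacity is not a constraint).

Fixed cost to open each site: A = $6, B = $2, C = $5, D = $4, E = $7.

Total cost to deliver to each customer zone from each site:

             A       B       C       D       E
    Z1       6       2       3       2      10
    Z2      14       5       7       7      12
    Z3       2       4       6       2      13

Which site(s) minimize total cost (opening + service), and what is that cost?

Open B only; minimum total cost 13.

For any fixed open set, each customer zone goes to its cheapest open site; total = fixed + service.
{B}: Z1→B 2, Z2→B 5, Z3→B 4. Service 11; fixed 2; total 13.
{B, D}: Z1→B 2, Z2→B 5, Z3→D 2. Service 9; fixed 6; total 15.
{D}: service 11 + fixed 4 = 15
{A, B, C, D, E}: Z1→B 2, Z2→B 5, Z3→A 2. Service 9; fixed 24; total 33.
No other subset beats 13.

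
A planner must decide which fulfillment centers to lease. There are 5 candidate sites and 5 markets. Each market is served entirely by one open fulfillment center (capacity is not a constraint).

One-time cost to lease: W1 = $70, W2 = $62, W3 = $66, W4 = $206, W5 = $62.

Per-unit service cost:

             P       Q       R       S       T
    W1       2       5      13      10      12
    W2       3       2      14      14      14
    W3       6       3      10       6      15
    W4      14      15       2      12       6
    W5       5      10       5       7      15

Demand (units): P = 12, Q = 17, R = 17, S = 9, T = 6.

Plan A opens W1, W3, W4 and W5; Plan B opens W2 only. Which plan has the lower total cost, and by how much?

Plan B is cheaper by 23.

Plan A: {W1, W3, W4, W5}: P→W1 2·12=24, Q→W3 3·17=51, R→W4 2·17=34, S→W3 6·9=54, T→W4 6·6=36. Service 199; fixed 404; total 603.
Plan B: {W2}: P→W2 3·12=36, Q→W2 2·17=34, R→W2 14·17=238, S→W2 14·9=126, T→W2 14·6=84. Service 518; fixed 62; total 580.
Difference: |603 − 580| = 23.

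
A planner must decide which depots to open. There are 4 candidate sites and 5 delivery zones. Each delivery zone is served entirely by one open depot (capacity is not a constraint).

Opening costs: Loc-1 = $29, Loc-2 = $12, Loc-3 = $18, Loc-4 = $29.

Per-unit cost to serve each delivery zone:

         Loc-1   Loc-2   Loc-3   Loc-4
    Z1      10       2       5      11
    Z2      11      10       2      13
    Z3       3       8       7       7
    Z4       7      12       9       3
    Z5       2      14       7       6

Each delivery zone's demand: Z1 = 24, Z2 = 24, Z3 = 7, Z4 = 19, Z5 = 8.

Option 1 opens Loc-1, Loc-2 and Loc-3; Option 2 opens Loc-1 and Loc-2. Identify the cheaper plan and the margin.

Option 1 is cheaper by 174.

Option 1: {Loc-1, Loc-2, Loc-3}: Z1→Loc-2 2·24=48, Z2→Loc-3 2·24=48, Z3→Loc-1 3·7=21, Z4→Loc-1 7·19=133, Z5→Loc-1 2·8=16. Service 266; fixed 59; total 325.
Option 2: {Loc-1, Loc-2}: Z1→Loc-2 2·24=48, Z2→Loc-2 10·24=240, Z3→Loc-1 3·7=21, Z4→Loc-1 7·19=133, Z5→Loc-1 2·8=16. Service 458; fixed 41; total 499.
Difference: |325 − 499| = 174.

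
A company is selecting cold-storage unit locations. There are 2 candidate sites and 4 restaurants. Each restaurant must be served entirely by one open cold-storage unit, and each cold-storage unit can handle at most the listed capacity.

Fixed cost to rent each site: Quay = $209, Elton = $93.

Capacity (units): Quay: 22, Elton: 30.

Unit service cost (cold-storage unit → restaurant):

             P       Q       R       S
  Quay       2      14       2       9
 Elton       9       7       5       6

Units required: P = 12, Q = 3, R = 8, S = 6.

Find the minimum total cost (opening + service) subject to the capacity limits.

Open {Elton}: P→Elton 9·12=108, Q→Elton 7·3=21, R→Elton 5·8=40, S→Elton 6·6=36.
Loads: Elton carries 29/30. Service 205; fixed 93; total 298.
Next best feasible plan costs 399.

Minimum total cost: 298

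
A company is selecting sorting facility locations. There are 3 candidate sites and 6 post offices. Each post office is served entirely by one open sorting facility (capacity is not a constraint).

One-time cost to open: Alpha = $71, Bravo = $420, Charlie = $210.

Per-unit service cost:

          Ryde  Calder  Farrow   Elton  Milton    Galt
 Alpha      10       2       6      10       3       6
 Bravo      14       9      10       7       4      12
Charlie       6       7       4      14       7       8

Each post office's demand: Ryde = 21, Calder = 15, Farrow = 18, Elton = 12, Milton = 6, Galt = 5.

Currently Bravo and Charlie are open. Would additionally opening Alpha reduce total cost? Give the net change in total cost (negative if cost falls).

Current service cost with {Bravo, Charlie}: 451.
Adding Alpha: each post office re-picks its cheapest; new service cost 360, saving 91.
Extra fixed cost: 71. Net change = 71 − 91 = -20.
(Totals: 1081 → 1061.)

Yes — net change −20 (cost falls by 20).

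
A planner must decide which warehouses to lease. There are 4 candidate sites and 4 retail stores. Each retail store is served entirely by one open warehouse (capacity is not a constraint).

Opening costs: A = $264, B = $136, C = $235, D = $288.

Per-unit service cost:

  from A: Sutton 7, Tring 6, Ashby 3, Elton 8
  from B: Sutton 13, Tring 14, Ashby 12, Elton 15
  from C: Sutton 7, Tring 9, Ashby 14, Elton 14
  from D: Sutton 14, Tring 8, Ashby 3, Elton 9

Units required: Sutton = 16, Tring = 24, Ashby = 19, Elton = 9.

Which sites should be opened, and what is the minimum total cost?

Open A only; minimum total cost 649.

For any fixed open set, each retail store goes to its cheapest open site; total = fixed + service.
{A}: Sutton→A 7·16=112, Tring→A 6·24=144, Ashby→A 3·19=57, Elton→A 8·9=72. Service 385; fixed 264; total 649.
{A, B}: Sutton→A 7·16=112, Tring→A 6·24=144, Ashby→A 3·19=57, Elton→A 8·9=72. Service 385; fixed 400; total 785.
{D}: service 554 + fixed 288 = 842
{A, B, C, D}: service 385 + fixed 923 = 1308
No other subset beats 649.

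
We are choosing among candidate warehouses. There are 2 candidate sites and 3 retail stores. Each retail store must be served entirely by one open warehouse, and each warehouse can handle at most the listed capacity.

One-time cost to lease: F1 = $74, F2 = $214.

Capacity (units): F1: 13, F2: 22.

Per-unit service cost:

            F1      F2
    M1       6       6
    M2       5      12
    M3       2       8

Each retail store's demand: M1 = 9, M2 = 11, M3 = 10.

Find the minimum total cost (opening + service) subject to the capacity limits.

Open {F1, F2}: M1→F2 6·9=54, M2→F1 5·11=55, M3→F2 8·10=80.
Loads: F1 carries 11/13, F2 carries 19/22. Service 189; fixed 288; total 477.
Next best feasible plan costs 494.

Minimum total cost: 477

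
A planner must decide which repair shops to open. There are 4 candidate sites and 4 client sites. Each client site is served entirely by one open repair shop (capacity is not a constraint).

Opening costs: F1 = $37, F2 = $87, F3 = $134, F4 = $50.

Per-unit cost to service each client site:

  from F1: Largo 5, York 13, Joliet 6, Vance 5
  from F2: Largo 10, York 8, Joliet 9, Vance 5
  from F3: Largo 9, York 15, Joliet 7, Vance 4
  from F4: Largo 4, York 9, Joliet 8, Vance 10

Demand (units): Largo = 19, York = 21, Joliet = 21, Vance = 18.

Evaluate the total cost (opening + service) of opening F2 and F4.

Total cost: 639

Each client site is assigned to its cheapest site among the open ones.
{F2, F4}: Largo→F4 4·19=76, York→F2 8·21=168, Joliet→F4 8·21=168, Vance→F2 5·18=90. Service 502; fixed 137; total 639.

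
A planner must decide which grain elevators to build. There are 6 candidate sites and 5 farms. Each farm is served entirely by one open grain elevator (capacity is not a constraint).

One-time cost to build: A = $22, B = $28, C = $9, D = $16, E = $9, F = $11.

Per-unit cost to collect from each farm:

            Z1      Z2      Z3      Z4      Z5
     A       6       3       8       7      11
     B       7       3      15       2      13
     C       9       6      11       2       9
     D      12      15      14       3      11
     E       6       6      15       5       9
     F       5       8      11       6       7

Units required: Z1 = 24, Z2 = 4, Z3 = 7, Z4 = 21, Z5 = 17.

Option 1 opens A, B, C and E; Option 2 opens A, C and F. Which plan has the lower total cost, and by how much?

Option 2 is cheaper by 84.

Option 1: {A, B, C, E}: Z1→A 6·24=144, Z2→A 3·4=12, Z3→A 8·7=56, Z4→B 2·21=42, Z5→C 9·17=153. Service 407; fixed 68; total 475.
Option 2: {A, C, F}: Z1→F 5·24=120, Z2→A 3·4=12, Z3→A 8·7=56, Z4→C 2·21=42, Z5→F 7·17=119. Service 349; fixed 42; total 391.
Difference: |475 − 391| = 84.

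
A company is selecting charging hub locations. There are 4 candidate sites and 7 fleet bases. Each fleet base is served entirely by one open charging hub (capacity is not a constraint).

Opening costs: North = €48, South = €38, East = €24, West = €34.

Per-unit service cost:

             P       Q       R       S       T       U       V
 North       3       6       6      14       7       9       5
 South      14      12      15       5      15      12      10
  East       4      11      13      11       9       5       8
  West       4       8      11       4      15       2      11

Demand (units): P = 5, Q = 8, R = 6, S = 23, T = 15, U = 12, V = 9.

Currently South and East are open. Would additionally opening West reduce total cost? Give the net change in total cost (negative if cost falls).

Current service cost with {South, East}: 568.
Adding West: each fleet base re-picks its cheapest; new service cost 473, saving 95.
Extra fixed cost: 34. Net change = 34 − 95 = -61.
(Totals: 630 → 569.)

Yes — net change −61 (cost falls by 61).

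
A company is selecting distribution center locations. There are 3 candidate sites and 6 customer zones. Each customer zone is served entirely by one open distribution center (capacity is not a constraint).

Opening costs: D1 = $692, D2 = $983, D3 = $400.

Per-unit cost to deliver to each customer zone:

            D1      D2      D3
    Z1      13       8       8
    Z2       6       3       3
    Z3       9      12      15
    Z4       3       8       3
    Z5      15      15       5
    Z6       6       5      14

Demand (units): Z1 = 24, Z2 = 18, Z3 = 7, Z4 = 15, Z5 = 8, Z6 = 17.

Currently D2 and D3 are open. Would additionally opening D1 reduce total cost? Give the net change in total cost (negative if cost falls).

Current service cost with {D2, D3}: 500.
Adding D1: each customer zone re-picks its cheapest; new service cost 479, saving 21.
Extra fixed cost: 692. Net change = 692 − 21 = 671.
(Totals: 1883 → 2554.)

No — net change +671 (cost rises by 671).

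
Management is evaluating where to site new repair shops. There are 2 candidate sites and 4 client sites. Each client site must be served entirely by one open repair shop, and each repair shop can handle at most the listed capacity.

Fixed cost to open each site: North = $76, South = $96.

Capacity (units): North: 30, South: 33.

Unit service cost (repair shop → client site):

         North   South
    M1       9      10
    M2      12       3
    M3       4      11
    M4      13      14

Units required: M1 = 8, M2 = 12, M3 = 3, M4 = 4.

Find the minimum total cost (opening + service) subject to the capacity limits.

Open {South}: M1→South 10·8=80, M2→South 3·12=36, M3→South 11·3=33, M4→South 14·4=56.
Loads: South carries 27/33. Service 205; fixed 96; total 301.
Next best feasible plan costs 344.

Minimum total cost: 301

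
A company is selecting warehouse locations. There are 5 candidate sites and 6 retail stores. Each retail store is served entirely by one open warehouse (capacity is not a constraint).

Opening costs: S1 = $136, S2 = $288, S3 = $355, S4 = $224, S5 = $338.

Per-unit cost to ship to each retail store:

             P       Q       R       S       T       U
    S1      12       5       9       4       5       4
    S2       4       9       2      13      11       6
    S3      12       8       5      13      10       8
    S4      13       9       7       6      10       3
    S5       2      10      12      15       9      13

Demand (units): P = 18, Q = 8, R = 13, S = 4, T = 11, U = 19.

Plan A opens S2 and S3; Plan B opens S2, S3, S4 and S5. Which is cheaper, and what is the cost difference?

Plan A is cheaper by 430.

Plan A: {S2, S3}: P→S2 4·18=72, Q→S3 8·8=64, R→S2 2·13=26, S→S2 13·4=52, T→S3 10·11=110, U→S2 6·19=114. Service 438; fixed 643; total 1081.
Plan B: {S2, S3, S4, S5}: P→S5 2·18=36, Q→S3 8·8=64, R→S2 2·13=26, S→S4 6·4=24, T→S5 9·11=99, U→S4 3·19=57. Service 306; fixed 1205; total 1511.
Difference: |1081 − 1511| = 430.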